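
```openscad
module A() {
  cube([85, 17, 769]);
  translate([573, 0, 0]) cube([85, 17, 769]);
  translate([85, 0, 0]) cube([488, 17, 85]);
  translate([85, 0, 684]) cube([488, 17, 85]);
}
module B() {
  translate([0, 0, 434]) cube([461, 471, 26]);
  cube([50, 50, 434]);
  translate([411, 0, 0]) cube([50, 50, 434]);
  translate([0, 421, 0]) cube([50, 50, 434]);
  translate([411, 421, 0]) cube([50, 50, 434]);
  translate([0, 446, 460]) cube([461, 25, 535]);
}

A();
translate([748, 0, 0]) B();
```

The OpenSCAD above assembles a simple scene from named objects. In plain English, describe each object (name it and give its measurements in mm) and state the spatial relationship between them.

A is a picture frame with a 488×599 mm rectangular opening (x by z) and a uniform 85 mm border on every side. Frame depth is 17 mm along y. It is built from two vertical stiles running the full outside height and two horizontal rails spanning the gap between the stiles.

B is a chair: 461×471 mm seat, 26 mm thick, top at z = 460 mm, on four 50 mm square corner legs flush with the seat edges. A 25 mm thick backrest slab spans the full seat width, extending 535 mm above the seat top, its back face flush with the seat's +y edge.

The chair is on the floor beside the picture frame on its +x side.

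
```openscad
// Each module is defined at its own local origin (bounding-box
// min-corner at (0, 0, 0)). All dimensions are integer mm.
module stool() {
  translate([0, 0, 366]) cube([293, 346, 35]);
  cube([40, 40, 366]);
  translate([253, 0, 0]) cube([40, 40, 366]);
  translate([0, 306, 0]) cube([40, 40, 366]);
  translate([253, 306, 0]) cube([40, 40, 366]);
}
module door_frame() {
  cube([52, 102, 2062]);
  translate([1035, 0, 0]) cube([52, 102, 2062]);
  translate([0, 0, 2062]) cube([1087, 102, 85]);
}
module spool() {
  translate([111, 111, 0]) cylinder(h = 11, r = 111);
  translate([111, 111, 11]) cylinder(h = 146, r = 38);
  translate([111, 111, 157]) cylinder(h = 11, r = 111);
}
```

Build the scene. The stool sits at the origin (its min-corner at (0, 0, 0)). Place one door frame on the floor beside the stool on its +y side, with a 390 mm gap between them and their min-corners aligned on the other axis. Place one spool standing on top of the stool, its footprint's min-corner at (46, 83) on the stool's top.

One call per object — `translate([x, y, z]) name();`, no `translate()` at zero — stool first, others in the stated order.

stool();
translate([0, 736, 0]) door_frame();
translate([46, 83, 401]) spool();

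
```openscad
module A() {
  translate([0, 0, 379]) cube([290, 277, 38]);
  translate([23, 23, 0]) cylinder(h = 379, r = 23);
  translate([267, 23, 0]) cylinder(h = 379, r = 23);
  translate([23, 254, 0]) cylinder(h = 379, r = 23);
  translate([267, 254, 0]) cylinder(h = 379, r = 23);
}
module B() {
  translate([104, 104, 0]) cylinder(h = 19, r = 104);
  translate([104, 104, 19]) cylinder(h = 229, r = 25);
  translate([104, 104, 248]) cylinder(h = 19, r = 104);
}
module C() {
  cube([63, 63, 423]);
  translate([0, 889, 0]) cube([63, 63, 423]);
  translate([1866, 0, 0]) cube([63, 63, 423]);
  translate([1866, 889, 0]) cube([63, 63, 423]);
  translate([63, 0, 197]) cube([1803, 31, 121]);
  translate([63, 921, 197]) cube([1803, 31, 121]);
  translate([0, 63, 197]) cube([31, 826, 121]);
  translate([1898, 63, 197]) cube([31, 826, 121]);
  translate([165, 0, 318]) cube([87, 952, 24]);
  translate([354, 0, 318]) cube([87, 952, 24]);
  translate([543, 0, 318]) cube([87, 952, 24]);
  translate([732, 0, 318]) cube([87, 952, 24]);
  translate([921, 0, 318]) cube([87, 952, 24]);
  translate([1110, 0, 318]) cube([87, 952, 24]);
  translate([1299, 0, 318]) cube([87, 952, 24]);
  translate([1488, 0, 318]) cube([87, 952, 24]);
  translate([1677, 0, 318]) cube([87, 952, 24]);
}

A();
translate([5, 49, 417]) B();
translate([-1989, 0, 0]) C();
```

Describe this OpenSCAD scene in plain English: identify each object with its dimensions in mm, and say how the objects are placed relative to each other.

A is a four-legged stool. The seat is a 290×277×38 mm slab whose top surface is at z = 417 mm; four round legs, each 46 mm in diameter, run from the floor (z = 0) to the underside of the seat, each leg's axis is inset half a diameter from the nearest pair of seat edges (so the leg's bounding box is flush with the corner).

B is a spool: two coaxial disc flanges of radius 104 mm and thickness 19 mm, joined by a core cylinder of radius 25 mm and height 229 mm. The lower flange rests on z = 0 and the three cylinders share a vertical axis.

C is a bed frame 1929 mm long (x) by 952 mm wide (y). Four 63×63 mm corner posts, 423 mm tall, at the corners of the footprint. Four rails of 31 mm thickness and 121 mm height run between adjacent posts with their undersides at z = 197 mm, their outer faces flush with the outside of the frame (the two x-running rails run between the posts' inner faces; the two y-running rails run between the posts' inner faces). 9 slats, each 87 mm wide (x) and 24 mm thick, lie across the top of the two x-running rails, running the full 952 mm width of the frame in y; the slats are evenly spaced along x between the inner faces of the end posts with equal gaps (rounded down to the nearest mm) at the −x end and between each pair — any rounding remainder accumulates at the +x end.

The spool is on top of the stool. The bed frame is on the floor beside the stool on its −x side.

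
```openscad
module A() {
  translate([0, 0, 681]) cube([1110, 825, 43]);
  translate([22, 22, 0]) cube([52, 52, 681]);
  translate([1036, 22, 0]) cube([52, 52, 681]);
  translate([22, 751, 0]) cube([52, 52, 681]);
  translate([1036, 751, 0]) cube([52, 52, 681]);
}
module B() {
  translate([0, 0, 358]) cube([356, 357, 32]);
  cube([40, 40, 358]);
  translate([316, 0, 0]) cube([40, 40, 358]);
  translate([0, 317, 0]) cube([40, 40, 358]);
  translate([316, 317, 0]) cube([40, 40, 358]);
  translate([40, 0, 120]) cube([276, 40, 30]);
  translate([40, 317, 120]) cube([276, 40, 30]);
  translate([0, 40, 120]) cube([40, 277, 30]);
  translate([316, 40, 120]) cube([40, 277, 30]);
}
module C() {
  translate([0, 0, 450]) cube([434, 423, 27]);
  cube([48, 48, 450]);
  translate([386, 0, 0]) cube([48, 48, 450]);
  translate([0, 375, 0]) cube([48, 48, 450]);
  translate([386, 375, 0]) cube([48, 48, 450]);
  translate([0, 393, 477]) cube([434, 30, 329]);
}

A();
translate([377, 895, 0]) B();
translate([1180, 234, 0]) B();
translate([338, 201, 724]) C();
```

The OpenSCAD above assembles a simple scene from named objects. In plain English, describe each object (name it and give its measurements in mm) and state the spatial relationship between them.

A is a rectangular dining table. The top is 1110×825×43 mm with its upper surface at z = 724 mm. It stands on four 52×52 mm square legs, each inset 22 mm from the nearest pair of top edges, running from the floor to the underside of the top.

B is a four-legged stool. The seat is a 356×357×32 mm slab whose top surface is at z = 390 mm; four square legs, each 40×40 mm in cross-section, run from the floor (z = 0) to the underside of the seat, each flush with a corner of the seat. Four stretchers, 40 mm wide and 30 mm tall, connect adjacent legs with their undersides at z = 120 mm, each running between the inner faces of the legs it joins and aligned with the legs' outer faces on the other axis.

C is a chair: 434×423 mm seat, 27 mm thick, top at z = 477 mm, on four 48 mm square corner legs flush with the seat edges. A 30 mm thick backrest slab spans the full seat width, extending 329 mm above the seat top, its back face flush with the seat's +y edge.

Two stools sit around the table at the +y, +x sides. The chair is on top of the table, centred.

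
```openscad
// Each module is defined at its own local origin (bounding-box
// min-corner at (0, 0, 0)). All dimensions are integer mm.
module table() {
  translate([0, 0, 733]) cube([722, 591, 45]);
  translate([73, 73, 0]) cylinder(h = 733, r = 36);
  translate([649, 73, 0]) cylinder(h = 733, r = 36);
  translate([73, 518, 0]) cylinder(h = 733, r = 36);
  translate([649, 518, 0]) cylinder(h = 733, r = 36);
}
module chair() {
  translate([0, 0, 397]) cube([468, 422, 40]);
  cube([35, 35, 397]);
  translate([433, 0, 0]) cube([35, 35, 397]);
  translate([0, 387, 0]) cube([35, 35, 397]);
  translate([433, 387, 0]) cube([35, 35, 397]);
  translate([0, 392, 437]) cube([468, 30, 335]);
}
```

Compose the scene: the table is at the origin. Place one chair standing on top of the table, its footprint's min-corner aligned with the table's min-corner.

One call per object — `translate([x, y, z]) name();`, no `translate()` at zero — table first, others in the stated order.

table();
translate([0, 0, 778]) chair();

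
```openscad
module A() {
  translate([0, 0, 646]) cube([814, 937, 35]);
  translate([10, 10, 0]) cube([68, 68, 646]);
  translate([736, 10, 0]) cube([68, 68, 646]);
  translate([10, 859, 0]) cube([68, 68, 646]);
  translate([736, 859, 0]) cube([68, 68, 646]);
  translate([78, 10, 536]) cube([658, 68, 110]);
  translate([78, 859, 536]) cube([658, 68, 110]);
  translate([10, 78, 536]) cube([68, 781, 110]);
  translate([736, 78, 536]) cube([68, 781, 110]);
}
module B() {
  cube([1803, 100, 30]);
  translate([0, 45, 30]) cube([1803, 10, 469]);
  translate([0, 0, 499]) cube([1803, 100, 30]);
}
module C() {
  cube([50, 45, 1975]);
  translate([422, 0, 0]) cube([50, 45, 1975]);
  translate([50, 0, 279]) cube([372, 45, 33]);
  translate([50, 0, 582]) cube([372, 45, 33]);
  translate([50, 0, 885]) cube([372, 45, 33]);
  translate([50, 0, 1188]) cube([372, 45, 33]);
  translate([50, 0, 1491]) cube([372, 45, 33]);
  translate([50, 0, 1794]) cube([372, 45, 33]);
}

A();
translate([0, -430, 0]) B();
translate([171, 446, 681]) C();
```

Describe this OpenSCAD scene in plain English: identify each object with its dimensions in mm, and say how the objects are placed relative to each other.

A is a rectangular dining table. The top is 814×937×35 mm with its upper surface at z = 681 mm. It stands on four 68×68 mm square legs, each inset 10 mm from the nearest pair of top edges, running from the floor to the underside of the top. Four apron rails, 68 mm thick and 110 mm tall, run between adjacent legs with their top edges flush with the underside of the top and their outer faces flush with the legs' outer faces.

B is an I-beam lying along x, 1803 mm long. Overall section height 529 mm. Two flanges 100 mm wide (y) and 30 mm thick, one on the floor and one at the top; a web 10 mm thick runs between them, centred on the flange width.

C is a straight ladder. Two 50×45 mm vertical rails, 1975 mm tall, stand 472 mm apart (outside-to-outside) with their front faces coplanar on the −y side. 6 rungs, each 45 mm deep and 33 mm tall, span between the inner faces of the rails, front faces flush with the rails. The lowest rung's underside is at z = 279 mm and rungs are spaced 303 mm apart (underside to underside).

The I-beam is on the floor beside the table on its −y side. The ladder is on top of the table, centred.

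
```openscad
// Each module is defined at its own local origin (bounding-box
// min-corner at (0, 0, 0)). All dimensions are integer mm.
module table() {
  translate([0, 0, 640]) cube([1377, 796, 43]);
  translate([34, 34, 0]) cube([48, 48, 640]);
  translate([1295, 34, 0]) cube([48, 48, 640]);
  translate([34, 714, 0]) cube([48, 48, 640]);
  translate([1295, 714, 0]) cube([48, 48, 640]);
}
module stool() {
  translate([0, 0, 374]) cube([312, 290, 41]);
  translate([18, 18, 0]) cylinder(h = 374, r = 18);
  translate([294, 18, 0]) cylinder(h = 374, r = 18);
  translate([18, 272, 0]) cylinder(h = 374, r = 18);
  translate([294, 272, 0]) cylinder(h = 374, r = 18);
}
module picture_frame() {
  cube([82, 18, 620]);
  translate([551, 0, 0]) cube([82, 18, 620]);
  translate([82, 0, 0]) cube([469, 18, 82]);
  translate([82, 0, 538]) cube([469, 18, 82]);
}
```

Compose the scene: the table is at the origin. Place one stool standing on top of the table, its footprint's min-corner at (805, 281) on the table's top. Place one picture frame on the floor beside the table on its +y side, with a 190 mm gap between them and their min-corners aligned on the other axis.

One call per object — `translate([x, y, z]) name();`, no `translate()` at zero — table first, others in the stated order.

table();
translate([805, 281, 683]) stool();
translate([0, 986, 0]) picture_frame();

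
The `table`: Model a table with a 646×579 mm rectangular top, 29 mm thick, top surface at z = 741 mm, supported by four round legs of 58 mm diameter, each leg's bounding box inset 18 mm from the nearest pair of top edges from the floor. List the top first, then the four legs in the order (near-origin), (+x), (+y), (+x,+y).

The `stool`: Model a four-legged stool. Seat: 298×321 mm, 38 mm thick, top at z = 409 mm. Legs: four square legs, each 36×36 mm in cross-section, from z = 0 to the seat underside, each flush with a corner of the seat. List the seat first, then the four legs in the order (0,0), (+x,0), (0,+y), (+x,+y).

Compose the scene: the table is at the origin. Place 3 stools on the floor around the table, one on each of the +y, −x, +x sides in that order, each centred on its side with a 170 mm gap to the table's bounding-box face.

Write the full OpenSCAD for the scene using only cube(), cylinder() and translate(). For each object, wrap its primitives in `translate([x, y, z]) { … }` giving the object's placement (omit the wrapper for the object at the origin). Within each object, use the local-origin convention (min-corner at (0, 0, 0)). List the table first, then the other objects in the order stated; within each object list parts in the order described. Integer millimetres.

translate([0, 0, 712]) cube([646, 579, 29]);
translate([47, 47, 0]) cylinder(h = 712, r = 29);
translate([599, 47, 0]) cylinder(h = 712, r = 29);
translate([47, 532, 0]) cylinder(h = 712, r = 29);
translate([599, 532, 0]) cylinder(h = 712, r = 29);
translate([174, 749, 0]) {
  translate([0, 0, 371]) cube([298, 321, 38]);
  cube([36, 36, 371]);
  translate([262, 0, 0]) cube([36, 36, 371]);
  translate([0, 285, 0]) cube([36, 36, 371]);
  translate([262, 285, 0]) cube([36, 36, 371]);
}
translate([-468, 129, 0]) {
  translate([0, 0, 371]) cube([298, 321, 38]);
  cube([36, 36, 371]);
  translate([262, 0, 0]) cube([36, 36, 371]);
  translate([0, 285, 0]) cube([36, 36, 371]);
  translate([262, 285, 0]) cube([36, 36, 371]);
}
translate([816, 129, 0]) {
  translate([0, 0, 371]) cube([298, 321, 38]);
  cube([36, 36, 371]);
  translate([262, 0, 0]) cube([36, 36, 371]);
  translate([0, 285, 0]) cube([36, 36, 371]);
  translate([262, 285, 0]) cube([36, 36, 371]);
}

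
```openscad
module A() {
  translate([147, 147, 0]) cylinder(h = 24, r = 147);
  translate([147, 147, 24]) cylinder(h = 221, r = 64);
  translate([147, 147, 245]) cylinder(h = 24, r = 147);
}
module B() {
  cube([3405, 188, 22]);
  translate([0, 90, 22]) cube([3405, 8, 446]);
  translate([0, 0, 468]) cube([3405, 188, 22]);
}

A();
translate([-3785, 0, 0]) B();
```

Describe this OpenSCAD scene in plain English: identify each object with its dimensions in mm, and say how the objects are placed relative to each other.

A is a spool: two coaxial disc flanges of radius 147 mm and thickness 24 mm, joined by a core cylinder of radius 64 mm and height 221 mm. The lower flange rests on z = 0 and the three cylinders share a vertical axis.

B is an I-beam lying along x, 3405 mm long. Overall section height 490 mm. Two flanges 188 mm wide (y) and 22 mm thick, one on the floor and one at the top; a web 8 mm thick runs between them, centred on the flange width.

The I-beam is on the floor beside the spool on its −x side.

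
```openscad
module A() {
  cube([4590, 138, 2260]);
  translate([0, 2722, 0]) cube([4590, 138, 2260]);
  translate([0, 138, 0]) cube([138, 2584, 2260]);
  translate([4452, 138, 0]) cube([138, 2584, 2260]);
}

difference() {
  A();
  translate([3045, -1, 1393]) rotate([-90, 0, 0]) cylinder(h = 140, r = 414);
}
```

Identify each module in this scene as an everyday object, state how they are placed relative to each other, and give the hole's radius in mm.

The subtracted cylinder has r = 414 mm.

A is a house frame. The house frame has a circular hole through its front wall. The hole's radius is 414 mm.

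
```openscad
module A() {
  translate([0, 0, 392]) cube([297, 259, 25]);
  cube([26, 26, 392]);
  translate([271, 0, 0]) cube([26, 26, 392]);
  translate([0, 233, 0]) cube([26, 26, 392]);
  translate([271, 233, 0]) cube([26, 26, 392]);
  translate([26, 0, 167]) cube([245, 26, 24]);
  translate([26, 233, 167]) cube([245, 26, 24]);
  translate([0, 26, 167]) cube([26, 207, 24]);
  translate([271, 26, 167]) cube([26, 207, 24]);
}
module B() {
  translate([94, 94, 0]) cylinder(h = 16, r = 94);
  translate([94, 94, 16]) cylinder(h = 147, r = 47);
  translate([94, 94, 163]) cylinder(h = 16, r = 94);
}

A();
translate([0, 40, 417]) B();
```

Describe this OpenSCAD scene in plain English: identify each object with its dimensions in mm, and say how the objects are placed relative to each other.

A is a simple wooden stool: a rectangular seat 297 mm (x) by 259 mm (y), 25 mm thick, top face at z = 417 mm, on four square legs, each 26×26 mm in cross-section. The legs rest on z = 0, each flush with a corner of the seat. Four stretchers, 26 mm wide and 24 mm tall, connect adjacent legs with their undersides at z = 167 mm, each running between the inner faces of the legs it joins and aligned with the legs' outer faces on the other axis.

B is a spool: two coaxial disc flanges of radius 94 mm and thickness 16 mm, joined by a core cylinder of radius 47 mm and height 147 mm. The lower flange rests on z = 0 and the three cylinders share a vertical axis.

The spool is on top of the stool.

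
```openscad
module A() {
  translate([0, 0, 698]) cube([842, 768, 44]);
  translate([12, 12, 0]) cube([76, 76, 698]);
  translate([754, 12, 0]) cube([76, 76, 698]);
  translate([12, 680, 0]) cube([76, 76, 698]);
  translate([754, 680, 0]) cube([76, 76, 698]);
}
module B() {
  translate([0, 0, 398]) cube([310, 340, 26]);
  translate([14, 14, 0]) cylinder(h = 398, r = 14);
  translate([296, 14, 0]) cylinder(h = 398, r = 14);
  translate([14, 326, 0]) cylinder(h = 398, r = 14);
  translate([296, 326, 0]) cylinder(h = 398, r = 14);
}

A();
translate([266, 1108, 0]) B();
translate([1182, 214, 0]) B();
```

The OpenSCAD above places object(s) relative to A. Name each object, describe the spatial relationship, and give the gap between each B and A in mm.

Each stool's nearest face is 340 mm from the table's bounding box.

A is a table. B is a stool. Two stools sit around the table at the +y, +x sides. The gap between each stool and the table is 340 mm.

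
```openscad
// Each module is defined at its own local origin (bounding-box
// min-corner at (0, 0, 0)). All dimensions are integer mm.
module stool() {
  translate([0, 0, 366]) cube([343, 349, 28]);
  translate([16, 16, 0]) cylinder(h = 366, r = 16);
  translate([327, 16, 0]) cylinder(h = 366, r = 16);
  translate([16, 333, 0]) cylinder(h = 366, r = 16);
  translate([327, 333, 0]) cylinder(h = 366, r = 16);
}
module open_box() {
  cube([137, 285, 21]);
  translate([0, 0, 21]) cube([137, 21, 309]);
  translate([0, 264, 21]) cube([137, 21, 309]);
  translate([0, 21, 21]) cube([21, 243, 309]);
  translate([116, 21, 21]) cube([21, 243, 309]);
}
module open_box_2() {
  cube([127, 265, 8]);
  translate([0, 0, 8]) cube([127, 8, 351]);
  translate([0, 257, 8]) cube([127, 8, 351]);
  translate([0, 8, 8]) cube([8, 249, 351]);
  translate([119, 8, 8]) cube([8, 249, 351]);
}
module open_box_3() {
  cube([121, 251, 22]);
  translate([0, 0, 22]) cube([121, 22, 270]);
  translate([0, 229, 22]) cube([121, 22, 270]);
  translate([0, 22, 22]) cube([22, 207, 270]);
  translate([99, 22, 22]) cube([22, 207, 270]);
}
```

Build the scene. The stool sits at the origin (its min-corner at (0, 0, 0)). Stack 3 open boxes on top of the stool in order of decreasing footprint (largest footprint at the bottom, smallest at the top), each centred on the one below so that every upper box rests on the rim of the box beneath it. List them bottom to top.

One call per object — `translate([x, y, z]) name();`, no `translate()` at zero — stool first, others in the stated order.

stool();
translate([103, 32, 394]) open_box();
translate([108, 42, 724]) open_box_2();
translate([111, 49, 1083]) open_box_3();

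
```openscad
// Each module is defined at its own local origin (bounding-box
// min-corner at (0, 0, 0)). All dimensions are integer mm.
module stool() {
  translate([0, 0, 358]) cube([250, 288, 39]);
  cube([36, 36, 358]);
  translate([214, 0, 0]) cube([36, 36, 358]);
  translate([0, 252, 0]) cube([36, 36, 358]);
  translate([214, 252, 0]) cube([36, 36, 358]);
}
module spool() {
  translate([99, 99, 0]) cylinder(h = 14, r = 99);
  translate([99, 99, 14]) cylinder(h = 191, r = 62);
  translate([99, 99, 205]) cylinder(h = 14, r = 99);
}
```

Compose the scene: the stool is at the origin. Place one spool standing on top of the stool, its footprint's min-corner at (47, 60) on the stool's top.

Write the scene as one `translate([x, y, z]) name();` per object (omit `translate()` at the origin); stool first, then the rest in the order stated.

stool();
translate([47, 60, 397]) spool();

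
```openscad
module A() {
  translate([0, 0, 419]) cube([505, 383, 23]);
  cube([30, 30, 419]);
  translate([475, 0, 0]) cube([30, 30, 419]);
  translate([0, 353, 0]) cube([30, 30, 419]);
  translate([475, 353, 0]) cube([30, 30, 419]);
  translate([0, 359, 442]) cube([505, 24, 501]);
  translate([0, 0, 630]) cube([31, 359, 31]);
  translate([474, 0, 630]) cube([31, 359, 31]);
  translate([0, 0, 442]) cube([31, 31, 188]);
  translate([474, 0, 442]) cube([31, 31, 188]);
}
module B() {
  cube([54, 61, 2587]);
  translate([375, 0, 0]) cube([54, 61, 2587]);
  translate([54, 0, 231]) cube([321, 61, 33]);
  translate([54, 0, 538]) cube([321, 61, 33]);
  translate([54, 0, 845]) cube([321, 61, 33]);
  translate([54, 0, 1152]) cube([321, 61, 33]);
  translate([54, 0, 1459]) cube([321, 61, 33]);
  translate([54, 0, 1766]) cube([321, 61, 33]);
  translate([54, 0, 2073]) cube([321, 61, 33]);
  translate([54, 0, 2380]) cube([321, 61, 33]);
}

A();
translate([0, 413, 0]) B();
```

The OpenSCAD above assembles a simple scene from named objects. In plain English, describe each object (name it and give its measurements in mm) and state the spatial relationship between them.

A is a chair. The seat is a 505×383×23 mm slab with its top at z = 442 mm, on four 30×30 mm corner legs (flush with the seat edges, standing on z = 0). A flat backrest 24 mm thick, 501 mm tall, spans the full seat width and rises from the seat top along its +y edge, rear face flush with the rear of the seat. Two armrests of 31×31 mm section run along each side from the seat's front edge to the front of the backrest, top faces 219 mm above the seat top and outer faces flush with the seat's x-edges; a 31×31 mm post under the front of each armrest stands on the seat at the front corner.

B is a straight ladder. Two 54×61 mm vertical rails, 2587 mm tall, stand 429 mm apart (outside-to-outside) with their front faces coplanar on the −y side. 8 rungs, each 61 mm deep and 33 mm tall, span between the inner faces of the rails, front faces flush with the rails. The lowest rung's underside is at z = 231 mm and rungs are spaced 307 mm apart (underside to underside).

The ladder is on the floor beside the chair on its +y side.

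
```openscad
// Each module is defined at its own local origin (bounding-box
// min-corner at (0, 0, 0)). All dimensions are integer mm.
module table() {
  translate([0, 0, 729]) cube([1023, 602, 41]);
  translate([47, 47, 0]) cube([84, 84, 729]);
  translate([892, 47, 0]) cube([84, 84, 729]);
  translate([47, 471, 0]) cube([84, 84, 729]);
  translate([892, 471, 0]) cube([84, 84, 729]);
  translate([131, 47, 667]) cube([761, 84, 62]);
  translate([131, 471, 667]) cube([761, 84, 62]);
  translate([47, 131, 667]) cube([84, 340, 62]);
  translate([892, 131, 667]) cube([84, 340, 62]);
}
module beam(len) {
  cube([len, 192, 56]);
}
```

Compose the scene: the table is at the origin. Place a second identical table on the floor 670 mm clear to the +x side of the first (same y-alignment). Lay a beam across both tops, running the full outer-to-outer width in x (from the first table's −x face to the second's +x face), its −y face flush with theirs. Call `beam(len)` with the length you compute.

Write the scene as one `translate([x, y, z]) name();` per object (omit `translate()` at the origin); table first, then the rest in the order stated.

table();
translate([1693, 0, 0]) table();
translate([0, 0, 770]) beam(2716);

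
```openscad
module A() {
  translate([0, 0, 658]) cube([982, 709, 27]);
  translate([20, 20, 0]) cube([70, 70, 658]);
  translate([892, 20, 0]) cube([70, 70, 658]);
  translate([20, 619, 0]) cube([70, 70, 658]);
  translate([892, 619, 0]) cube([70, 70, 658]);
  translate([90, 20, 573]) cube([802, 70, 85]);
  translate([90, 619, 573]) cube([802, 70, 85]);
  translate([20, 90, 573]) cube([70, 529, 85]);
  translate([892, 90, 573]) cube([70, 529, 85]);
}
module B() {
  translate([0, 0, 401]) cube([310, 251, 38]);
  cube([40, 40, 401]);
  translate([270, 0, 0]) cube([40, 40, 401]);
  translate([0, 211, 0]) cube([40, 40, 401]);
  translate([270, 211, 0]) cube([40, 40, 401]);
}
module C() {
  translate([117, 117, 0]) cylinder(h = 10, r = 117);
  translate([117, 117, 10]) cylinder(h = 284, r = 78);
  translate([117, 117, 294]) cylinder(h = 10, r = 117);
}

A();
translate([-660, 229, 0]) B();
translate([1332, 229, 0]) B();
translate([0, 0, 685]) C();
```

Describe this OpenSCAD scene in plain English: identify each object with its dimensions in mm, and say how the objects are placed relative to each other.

A is a rectangular dining table. The top is 982×709×27 mm with its upper surface at z = 685 mm. It stands on four 70×70 mm square legs, each inset 20 mm from the nearest pair of top edges, running from the floor to the underside of the top. Four apron rails, 70 mm thick and 85 mm tall, run between adjacent legs with their top edges flush with the underside of the top and their outer faces flush with the legs' outer faces.

B is a four-legged stool. The seat is 310×251 mm, 38 mm thick, top at z = 439 mm. It stands on four square legs, each 40×40 mm in cross-section, from z = 0 to the seat underside, each flush with a corner of the seat.

C is a spool: two coaxial disc flanges of radius 117 mm and thickness 10 mm, joined by a core cylinder of radius 78 mm and height 284 mm. The lower flange rests on z = 0 and the three cylinders share a vertical axis.

Two stools sit around the table at the −x, +x sides. The spool is on top of the table.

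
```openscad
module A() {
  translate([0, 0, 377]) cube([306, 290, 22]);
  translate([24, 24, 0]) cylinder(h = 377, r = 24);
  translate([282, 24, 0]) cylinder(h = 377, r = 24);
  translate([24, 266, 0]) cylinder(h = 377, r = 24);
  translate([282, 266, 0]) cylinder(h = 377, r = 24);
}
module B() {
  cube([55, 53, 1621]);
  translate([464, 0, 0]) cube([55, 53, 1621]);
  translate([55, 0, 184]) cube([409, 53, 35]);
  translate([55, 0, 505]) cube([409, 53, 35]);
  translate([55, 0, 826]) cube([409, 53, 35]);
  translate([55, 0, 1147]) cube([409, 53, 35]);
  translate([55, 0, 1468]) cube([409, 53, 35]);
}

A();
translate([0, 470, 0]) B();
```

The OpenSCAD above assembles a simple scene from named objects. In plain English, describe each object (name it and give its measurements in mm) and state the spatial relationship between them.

A is a four-legged stool. The seat is a 306×290×22 mm slab whose top surface is at z = 399 mm; four round legs, each 48 mm in diameter, run from the floor (z = 0) to the underside of the seat, each leg's axis is inset half a diameter from the nearest pair of seat edges (so the leg's bounding box is flush with the corner).

B is a straight ladder. Two 55×53 mm vertical rails, 1621 mm tall, stand 519 mm apart (outside-to-outside) with their front faces coplanar on the −y side. 5 rungs, each 53 mm deep and 35 mm tall, span between the inner faces of the rails, front faces flush with the rails. The lowest rung's underside is at z = 184 mm and rungs are spaced 321 mm apart (underside to underside).

The ladder is on the floor beside the stool on its +y side.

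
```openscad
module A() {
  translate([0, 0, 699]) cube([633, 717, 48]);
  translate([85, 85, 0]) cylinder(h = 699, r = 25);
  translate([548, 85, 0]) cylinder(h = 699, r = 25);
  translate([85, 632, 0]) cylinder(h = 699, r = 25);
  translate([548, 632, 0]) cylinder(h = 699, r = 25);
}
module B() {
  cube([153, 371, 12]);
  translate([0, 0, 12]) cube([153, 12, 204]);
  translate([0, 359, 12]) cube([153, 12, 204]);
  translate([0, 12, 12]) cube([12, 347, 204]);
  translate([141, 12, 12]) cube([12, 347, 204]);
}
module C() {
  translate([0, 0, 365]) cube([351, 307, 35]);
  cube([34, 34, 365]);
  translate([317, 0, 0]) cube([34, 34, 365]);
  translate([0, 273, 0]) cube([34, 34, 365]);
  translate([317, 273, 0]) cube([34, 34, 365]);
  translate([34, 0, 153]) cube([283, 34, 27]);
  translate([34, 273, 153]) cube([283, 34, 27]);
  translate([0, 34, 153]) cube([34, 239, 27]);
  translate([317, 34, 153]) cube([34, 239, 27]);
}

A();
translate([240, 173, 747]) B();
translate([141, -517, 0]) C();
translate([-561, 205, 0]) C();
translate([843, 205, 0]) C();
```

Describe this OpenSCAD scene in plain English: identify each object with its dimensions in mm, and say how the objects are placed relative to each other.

A is a rectangular dining table. The top is 633×717×48 mm with its upper surface at z = 747 mm. It stands on four round legs of 50 mm diameter, each leg's bounding box inset 60 mm from the nearest pair of top edges, running from the floor to the underside of the top.

B is an open-topped rectangular box: outside dimensions 153×371×216 mm, with a uniform wall and base thickness of 12 mm. The base is a full 153×371 slab on the floor; four walls sit on top of the base. The front and back walls (the −y and +y sides) span the full width; the two side walls fit between them.

C is a four-legged stool. The seat is 351×307 mm, 35 mm thick, top at z = 400 mm. It stands on four square legs, each 34×34 mm in cross-section, from z = 0 to the seat underside, each flush with a corner of the seat. Four stretchers, 34 mm wide and 27 mm tall, connect adjacent legs with their undersides at z = 153 mm, each running between the inner faces of the legs it joins and aligned with the legs' outer faces on the other axis.

The open box is on top of the table, centred. Three stools sit around the table at the −y, −x, +x sides.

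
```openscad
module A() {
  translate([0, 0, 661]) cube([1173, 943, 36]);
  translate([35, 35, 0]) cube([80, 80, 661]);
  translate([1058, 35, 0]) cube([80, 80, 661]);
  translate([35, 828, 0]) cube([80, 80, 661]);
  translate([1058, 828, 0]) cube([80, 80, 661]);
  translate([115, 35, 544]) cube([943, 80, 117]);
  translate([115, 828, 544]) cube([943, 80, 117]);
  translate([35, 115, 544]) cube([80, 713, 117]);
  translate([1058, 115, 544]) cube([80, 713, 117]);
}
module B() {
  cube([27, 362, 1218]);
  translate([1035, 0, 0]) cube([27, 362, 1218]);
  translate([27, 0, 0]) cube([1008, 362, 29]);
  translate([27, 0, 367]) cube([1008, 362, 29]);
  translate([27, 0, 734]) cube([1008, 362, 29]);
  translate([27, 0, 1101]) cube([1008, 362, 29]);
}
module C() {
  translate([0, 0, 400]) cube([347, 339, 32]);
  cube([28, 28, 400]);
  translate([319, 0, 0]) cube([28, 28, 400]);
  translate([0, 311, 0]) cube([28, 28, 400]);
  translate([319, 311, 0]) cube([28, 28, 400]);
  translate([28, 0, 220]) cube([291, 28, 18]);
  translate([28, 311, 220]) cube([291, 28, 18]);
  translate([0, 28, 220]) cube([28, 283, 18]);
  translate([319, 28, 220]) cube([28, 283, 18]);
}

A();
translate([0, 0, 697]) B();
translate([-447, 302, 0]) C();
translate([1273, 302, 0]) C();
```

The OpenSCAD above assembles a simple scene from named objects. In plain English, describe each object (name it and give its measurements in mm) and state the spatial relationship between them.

A is a rectangular dining table. The top is 1173×943×36 mm with its upper surface at z = 697 mm. It stands on four 80×80 mm square legs, each inset 35 mm from the nearest pair of top edges, running from the floor to the underside of the top. Four apron rails, 80 mm thick and 117 mm tall, run between adjacent legs with their top edges flush with the underside of the top and their outer faces flush with the legs' outer faces.

B is a bookshelf 1062 mm wide overall, 362 mm deep and 1218 mm tall. The two sides are 27 mm thick vertical panels. 4 horizontal shelves of 29 mm thickness span between the inner faces of the sides; the lowest shelf sits on the floor and shelves are stacked with a clear vertical gap of 338 mm between each pair.

C is a four-legged stool. The seat is 347×339 mm, 32 mm thick, top at z = 432 mm. It stands on four square legs, each 28×28 mm in cross-section, from z = 0 to the seat underside, each flush with a corner of the seat. Four stretchers, 28 mm wide and 18 mm tall, connect adjacent legs with their undersides at z = 220 mm, each running between the inner faces of the legs it joins and aligned with the legs' outer faces on the other axis.

The bookshelf is on top of the table. Two stools sit around the table at the −x, +x sides.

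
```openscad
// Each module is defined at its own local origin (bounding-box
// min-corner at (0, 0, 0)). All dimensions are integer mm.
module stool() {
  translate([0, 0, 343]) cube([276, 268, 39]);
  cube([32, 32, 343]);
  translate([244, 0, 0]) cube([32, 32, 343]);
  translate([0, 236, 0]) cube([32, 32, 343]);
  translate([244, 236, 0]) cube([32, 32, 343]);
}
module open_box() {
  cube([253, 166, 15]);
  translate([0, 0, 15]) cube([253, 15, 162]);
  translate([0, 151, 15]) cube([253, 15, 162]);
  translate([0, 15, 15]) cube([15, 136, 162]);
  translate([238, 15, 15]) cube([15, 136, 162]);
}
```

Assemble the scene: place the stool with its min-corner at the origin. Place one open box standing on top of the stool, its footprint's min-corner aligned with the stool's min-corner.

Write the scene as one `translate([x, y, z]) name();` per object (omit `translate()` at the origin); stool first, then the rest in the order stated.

stool();
translate([0, 0, 382]) open_box();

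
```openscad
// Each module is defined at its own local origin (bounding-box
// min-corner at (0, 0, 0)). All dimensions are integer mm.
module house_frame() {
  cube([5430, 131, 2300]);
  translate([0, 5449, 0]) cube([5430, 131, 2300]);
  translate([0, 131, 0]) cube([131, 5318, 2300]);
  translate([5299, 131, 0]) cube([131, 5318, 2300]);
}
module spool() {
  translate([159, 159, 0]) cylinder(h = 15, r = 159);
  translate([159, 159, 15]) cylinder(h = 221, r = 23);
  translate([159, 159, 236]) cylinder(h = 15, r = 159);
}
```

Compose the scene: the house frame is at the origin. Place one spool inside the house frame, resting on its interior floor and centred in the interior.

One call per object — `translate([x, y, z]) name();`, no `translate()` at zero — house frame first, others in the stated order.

house_frame();
translate([2556, 2631, 0]) spool();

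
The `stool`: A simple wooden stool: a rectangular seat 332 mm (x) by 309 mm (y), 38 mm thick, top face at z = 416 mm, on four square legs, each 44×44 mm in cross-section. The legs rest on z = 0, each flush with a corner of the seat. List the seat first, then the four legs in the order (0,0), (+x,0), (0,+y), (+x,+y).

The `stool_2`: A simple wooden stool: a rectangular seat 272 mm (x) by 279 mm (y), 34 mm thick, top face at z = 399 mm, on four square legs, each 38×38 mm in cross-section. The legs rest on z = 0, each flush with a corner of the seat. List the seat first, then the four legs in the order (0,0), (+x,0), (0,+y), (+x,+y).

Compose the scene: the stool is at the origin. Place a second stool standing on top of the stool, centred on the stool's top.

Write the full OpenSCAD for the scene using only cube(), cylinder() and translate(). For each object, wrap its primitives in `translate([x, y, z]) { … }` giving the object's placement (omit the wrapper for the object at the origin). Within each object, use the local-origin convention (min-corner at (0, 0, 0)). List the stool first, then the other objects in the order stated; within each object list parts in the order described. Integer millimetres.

translate([0, 0, 378]) cube([332, 309, 38]);
cube([44, 44, 378]);
translate([288, 0, 0]) cube([44, 44, 378]);
translate([0, 265, 0]) cube([44, 44, 378]);
translate([288, 265, 0]) cube([44, 44, 378]);
translate([30, 15, 416]) {
  translate([0, 0, 365]) cube([272, 279, 34]);
  cube([38, 38, 365]);
  translate([234, 0, 0]) cube([38, 38, 365]);
  translate([0, 241, 0]) cube([38, 38, 365]);
  translate([234, 241, 0]) cube([38, 38, 365]);
}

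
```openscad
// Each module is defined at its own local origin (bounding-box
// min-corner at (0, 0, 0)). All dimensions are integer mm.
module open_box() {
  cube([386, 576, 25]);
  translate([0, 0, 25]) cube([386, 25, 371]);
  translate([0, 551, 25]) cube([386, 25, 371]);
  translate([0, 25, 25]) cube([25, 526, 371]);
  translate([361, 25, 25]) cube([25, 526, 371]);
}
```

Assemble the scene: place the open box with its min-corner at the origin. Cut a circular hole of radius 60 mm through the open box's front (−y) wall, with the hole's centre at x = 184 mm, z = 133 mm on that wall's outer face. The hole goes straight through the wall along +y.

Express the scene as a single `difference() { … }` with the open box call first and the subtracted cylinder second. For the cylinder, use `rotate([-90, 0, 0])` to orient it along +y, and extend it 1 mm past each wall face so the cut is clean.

difference() {
  open_box();
  translate([184, -1, 133]) rotate([-90, 0, 0]) cylinder(h = 27, r = 60);
}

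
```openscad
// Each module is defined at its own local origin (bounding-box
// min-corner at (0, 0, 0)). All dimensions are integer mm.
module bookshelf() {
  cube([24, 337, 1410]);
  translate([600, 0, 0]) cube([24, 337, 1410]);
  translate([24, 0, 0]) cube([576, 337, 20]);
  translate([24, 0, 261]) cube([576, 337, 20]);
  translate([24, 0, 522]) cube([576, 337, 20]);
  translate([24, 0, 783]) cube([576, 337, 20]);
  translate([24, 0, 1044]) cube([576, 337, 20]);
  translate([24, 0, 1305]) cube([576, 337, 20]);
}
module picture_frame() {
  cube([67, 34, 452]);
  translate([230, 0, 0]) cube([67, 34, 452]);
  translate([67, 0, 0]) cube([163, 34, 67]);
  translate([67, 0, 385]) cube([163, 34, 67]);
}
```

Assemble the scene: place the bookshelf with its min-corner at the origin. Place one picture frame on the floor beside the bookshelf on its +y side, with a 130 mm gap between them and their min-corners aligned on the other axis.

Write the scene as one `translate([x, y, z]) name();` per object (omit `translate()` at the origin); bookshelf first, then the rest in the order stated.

bookshelf();
translate([0, 467, 0]) picture_frame();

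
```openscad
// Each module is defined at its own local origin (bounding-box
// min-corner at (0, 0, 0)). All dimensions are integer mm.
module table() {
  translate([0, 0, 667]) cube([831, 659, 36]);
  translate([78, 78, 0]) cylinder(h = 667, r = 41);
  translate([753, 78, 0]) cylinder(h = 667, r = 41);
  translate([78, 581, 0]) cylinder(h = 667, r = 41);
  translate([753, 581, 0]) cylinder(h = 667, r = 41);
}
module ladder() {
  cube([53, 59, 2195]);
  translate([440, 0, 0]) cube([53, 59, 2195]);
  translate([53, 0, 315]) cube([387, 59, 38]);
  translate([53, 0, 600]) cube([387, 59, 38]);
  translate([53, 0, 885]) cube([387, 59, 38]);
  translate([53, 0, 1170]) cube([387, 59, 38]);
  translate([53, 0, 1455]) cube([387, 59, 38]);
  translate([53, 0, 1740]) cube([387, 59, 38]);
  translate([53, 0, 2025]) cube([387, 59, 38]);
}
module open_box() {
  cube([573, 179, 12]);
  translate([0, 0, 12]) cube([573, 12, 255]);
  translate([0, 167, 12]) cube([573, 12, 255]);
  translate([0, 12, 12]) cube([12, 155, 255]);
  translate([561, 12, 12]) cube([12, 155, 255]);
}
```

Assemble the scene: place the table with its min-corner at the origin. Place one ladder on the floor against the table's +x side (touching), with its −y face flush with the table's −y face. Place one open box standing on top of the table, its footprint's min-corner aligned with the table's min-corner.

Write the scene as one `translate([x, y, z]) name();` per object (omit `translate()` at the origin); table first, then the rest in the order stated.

table();
translate([831, 0, 0]) ladder();
translate([0, 0, 703]) open_box();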